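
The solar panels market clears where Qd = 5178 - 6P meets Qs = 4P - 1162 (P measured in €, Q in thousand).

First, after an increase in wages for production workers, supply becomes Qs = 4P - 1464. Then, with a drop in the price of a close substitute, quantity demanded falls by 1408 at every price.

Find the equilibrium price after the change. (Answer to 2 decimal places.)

Solve the original market: 5178 - 6P = 4P - 1162, hence P = 634 and Q = 1374.
The new curves are Qd = 3770 - 6P (demand) and Qs = 4P - 1464 (supply).
New equilibrium: 3770 - 6P = 4P - 1464 ⇒ 5234 = 10P ⇒ P = 523.4, Q = 629.6.

523.40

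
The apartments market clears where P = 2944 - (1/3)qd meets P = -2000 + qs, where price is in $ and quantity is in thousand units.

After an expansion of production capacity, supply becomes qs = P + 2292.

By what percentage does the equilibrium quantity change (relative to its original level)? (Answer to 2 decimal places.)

+5.91

Solve the original market: 8832 - 3P = P + 2000, hence P = 1708 and q = 3708.
The shock moves the curves to qd = 8832 - 3P and qs = P + 2292.
Clearing the new market: 8832 - 3P = P + 2292, so P = 1635 and q = 3927.
%Δq = (3927 − 3708) / 3708 × 100 = +5.91%.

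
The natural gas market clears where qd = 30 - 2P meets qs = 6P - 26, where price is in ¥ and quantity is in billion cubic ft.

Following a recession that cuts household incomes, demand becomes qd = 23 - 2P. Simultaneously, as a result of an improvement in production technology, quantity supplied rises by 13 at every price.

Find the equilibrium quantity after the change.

Solve the original market: 30 - 2P = 6P - 26, hence P = 7 and q = 16.
The new curves are qd = 23 - 2P (demand) and qs = 6P - 13 (supply).
New equilibrium: 23 - 2P = 6P - 13 ⇒ 36 = 8P ⇒ P = 4.5, q = 14.

14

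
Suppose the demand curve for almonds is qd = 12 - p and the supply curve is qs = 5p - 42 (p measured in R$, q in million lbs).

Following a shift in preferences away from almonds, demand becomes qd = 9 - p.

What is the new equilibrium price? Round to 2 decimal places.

8.50

Initially, 12 - p = 5p - 42, so 54 = 6p and p = 9, q = 3.
After the shift, demand is qd = 9 - p and supply is qs = 5p - 42.
Setting them equal: 9 - p = 5p - 42 → 51 = 6p, so p = 8.5 and q = 0.5.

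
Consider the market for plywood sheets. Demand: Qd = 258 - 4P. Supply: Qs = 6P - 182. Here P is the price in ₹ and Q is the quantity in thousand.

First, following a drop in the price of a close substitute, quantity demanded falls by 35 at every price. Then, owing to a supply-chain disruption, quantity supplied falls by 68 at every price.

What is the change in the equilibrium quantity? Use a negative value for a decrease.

Initially, 258 - 4P = 6P - 182, so 440 = 10P and P = 44, Q = 82.
The new curves are Qd = 223 - 4P (demand) and Qs = 6P - 250 (supply).
New equilibrium: 223 - 4P = 6P - 250 ⇒ 473 = 10P ⇒ P = 47.3, Q = 33.8.
ΔQ = 33.8 − 82 = -48.2.

-48.2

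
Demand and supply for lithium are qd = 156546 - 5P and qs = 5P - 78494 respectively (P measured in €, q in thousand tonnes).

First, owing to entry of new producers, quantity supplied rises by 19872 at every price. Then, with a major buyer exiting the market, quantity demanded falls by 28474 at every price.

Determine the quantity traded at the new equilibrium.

Original equilibrium: 156546 - 5P = 5P - 78494 gives 235040 = 10P, so P = 23504 and q = 39026.
The new curves are qd = 128072 - 5P (demand) and qs = 5P - 58622 (supply).
Equate the new curves: 128072 - 5P = 5P - 58622, giving 186694 = 10P, P = 18669.4, q = 34725.

34725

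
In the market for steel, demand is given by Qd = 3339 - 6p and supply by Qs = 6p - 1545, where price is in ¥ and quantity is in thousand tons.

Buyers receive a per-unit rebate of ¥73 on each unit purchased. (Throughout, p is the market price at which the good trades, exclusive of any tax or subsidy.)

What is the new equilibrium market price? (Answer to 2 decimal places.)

Initially, 3339 - 6p = 6p - 1545, so 4884 = 12p and p = 407, Q = 897.
Since buyers' out-of-pocket price is the market price minus the rebate, the effective demand curve becomes Qd = 3777 - 6p.
Setting them equal: 3777 - 6p = 6p - 1545 → 5322 = 12p, so p = 443.5 and Q = 1116.

443.50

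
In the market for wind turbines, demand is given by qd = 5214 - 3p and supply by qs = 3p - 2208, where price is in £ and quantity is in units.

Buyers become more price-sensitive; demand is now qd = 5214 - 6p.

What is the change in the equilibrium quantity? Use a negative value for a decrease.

-1237

Solve the original market: 5214 - 3p = 3p - 2208, hence p = 1237 and q = 1503.
The shock moves the curves to qd = 5214 - 6p and qs = 3p - 2208.
Equate the new curves: 5214 - 6p = 3p - 2208, giving 7422 = 9p, p = 2474/3 ≈ 824.6667, q = 266.
Δq = 266 − 1503 = -1237.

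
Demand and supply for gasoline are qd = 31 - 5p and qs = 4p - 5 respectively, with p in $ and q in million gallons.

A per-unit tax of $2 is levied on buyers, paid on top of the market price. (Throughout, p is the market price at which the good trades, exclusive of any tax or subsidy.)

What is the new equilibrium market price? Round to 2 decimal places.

Initially, 31 - 5p = 4p - 5, so 36 = 9p and p = 4, q = 11.
Since buyers pay the price plus the tax, the effective demand curve becomes qd = 21 - 5p.
New equilibrium: 21 - 5p = 4p - 5 ⇒ 26 = 9p ⇒ p = 26/9 ≈ 2.8889, q = 59/9 ≈ 6.5556.

2.89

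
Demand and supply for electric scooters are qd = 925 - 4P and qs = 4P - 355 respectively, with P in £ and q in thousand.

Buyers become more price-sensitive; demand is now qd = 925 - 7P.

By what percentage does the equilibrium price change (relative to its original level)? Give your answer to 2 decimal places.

Solve the original market: 925 - 4P = 4P - 355, hence P = 160 and q = 285.
The shock moves the curves to qd = 925 - 7P and qs = 4P - 355.
Clearing the new market: 925 - 7P = 4P - 355, so P = 1280/11 ≈ 116.3636 and q = 1215/11 ≈ 110.4545.
%ΔP = (116.3636 − 160) / 160 × 100 = -27.27%.

-27.27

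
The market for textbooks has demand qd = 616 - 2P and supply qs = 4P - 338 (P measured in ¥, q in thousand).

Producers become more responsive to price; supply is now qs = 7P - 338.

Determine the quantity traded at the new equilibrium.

404

Before the shock: 616 - 2P = 4P - 338 ⇒ 954 = 6P ⇒ P = 159, q = 298.
The shock moves the curves to qd = 616 - 2P and qs = 7P - 338.
Setting them equal: 616 - 2P = 7P - 338 → 954 = 9P, so P = 106 and q = 404.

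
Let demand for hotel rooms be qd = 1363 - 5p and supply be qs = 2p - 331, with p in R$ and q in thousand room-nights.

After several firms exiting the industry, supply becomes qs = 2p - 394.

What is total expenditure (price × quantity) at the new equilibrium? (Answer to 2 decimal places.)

Original equilibrium: 1363 - 5p = 2p - 331 gives 1694 = 7p, so p = 242 and q = 153.
With the change applied: demand qd = 1363 - 5p, supply qs = 2p - 394.
Setting them equal: 1363 - 5p = 2p - 394 → 1757 = 7p, so p = 251 and q = 108.
New expenditure = 251 × 108 = 27108.00.

27108.00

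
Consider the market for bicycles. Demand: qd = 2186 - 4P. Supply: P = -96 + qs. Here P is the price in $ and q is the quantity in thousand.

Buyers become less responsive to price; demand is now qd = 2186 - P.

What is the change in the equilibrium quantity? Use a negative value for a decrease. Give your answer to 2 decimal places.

+627.00

Before the shock: 2186 - 4P = P + 96 ⇒ 2090 = 5P ⇒ P = 418, q = 514.
The shock moves the curves to qd = 2186 - P and qs = P + 96.
New equilibrium: 2186 - P = P + 96 ⇒ 2090 = 2P ⇒ P = 1045, q = 1141.
Δq = 1141 − 514 = +627.00.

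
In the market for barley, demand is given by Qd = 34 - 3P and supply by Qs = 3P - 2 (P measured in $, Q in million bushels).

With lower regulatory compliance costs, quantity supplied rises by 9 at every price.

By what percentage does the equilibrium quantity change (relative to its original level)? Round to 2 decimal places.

Original equilibrium: 34 - 3P = 3P - 2 gives 36 = 6P, so P = 6 and Q = 16.
The new curves are Qd = 34 - 3P (demand) and Qs = 3P + 7 (supply).
Setting them equal: 34 - 3P = 3P + 7 → 27 = 6P, so P = 4.5 and Q = 20.5.
%ΔQ = (20.5 − 16) / 16 × 100 = +28.13%.

+28.13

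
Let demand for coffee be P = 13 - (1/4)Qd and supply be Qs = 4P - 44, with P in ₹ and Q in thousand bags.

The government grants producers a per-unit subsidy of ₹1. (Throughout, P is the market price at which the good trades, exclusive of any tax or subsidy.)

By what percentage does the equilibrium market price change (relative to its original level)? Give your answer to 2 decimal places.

Original equilibrium: 52 - 4P = 4P - 44 gives 96 = 8P, so P = 12 and Q = 4.
Since sellers receive the price plus the subsidy, the effective supply curve becomes Qs = 4P - 40.
New equilibrium: 52 - 4P = 4P - 40 ⇒ 92 = 8P ⇒ P = 11.5, Q = 6.
%ΔP = (11.5 − 12) / 12 × 100 = -4.17%.

-4.17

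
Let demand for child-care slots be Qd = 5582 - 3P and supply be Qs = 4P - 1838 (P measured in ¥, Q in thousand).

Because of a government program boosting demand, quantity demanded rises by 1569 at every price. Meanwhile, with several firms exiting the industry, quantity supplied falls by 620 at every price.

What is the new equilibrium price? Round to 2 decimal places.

1372.71

Solve the original market: 5582 - 3P = 4P - 1838, hence P = 1060 and Q = 2402.
With the change applied: demand Qd = 7151 - 3P, supply Qs = 4P - 2458.
New equilibrium: 7151 - 3P = 4P - 2458 ⇒ 9609 = 7P ⇒ P = 9609/7 ≈ 1372.7143, Q = 21230/7 ≈ 3032.8571.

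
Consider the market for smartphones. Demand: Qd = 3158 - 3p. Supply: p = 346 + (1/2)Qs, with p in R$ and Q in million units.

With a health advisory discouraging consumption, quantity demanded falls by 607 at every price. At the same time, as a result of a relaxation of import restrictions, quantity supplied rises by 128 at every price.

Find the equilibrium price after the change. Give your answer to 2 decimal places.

Initially, 3158 - 3p = 2p - 692, so 3850 = 5p and p = 770, Q = 848.
After the shift, demand is Qd = 2551 - 3p and supply is Qs = 2p - 564.
Equate the new curves: 2551 - 3p = 2p - 564, giving 3115 = 5p, p = 623, Q = 682.

623.00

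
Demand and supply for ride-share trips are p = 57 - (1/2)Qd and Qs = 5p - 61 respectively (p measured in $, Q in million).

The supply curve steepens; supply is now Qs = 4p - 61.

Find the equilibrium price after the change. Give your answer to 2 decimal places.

29.17

Initially, 114 - 2p = 5p - 61, so 175 = 7p and p = 25, Q = 64.
After the shift, demand is Qd = 114 - 2p and supply is Qs = 4p - 61.
New equilibrium: 114 - 2p = 4p - 61 ⇒ 175 = 6p ⇒ p = 175/6 ≈ 29.1667, Q = 167/3 ≈ 55.6667.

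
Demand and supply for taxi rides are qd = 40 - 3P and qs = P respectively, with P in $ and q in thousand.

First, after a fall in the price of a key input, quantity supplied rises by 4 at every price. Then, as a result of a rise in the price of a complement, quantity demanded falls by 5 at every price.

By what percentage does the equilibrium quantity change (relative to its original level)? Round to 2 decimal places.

+17.50

Initially, 40 - 3P = P, so 40 = 4P and P = 10, q = 10.
The new curves are qd = 35 - 3P (demand) and qs = P + 4 (supply).
New equilibrium: 35 - 3P = P + 4 ⇒ 31 = 4P ⇒ P = 7.75, q = 11.75.
%Δq = (11.75 − 10) / 10 × 100 = +17.50%.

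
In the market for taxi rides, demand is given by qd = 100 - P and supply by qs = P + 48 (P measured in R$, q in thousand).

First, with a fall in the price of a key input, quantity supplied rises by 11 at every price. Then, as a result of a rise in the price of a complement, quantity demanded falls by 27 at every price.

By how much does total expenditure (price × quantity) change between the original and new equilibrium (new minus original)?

Original equilibrium: 100 - P = P + 48 gives 52 = 2P, so P = 26 and q = 74.
The new curves are qd = 73 - P (demand) and qs = P + 59 (supply).
Equate the new curves: 73 - P = P + 59, giving 14 = 2P, P = 7, q = 66.
Expenditure moves from 26×74 = 1924 to 7×66 = 462; change = -1462.

-1462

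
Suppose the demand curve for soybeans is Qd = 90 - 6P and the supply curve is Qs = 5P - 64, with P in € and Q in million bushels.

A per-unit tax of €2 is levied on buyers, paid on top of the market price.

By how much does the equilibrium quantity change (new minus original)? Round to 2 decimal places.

Solve the original market: 90 - 6P = 5P - 64, hence P = 14 and Q = 6.
Since buyers pay the price plus the tax, the effective demand curve becomes Qd = 78 - 6P.
New equilibrium: 78 - 6P = 5P - 64 ⇒ 142 = 11P ⇒ P = 142/11 ≈ 12.9091, Q = 6/11 ≈ 0.5455.
ΔQ = 0.5455 − 6 = -5.45.

-5.45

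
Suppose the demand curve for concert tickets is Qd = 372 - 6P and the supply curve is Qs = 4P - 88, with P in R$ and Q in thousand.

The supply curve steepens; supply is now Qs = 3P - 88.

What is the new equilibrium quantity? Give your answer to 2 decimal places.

65.33

Initially, 372 - 6P = 4P - 88, so 460 = 10P and P = 46, Q = 96.
The new curves are Qd = 372 - 6P (demand) and Qs = 3P - 88 (supply).
Setting them equal: 372 - 6P = 3P - 88 → 460 = 9P, so P = 460/9 ≈ 51.1111 and Q = 196/3 ≈ 65.3333.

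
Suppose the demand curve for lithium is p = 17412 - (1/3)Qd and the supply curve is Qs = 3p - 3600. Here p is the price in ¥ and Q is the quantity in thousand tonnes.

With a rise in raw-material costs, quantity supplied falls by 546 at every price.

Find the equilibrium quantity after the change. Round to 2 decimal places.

24045.00

Original equilibrium: 52236 - 3p = 3p - 3600 gives 55836 = 6p, so p = 9306 and Q = 24318.
The shock moves the curves to Qd = 52236 - 3p and Qs = 3p - 4146.
Setting them equal: 52236 - 3p = 3p - 4146 → 56382 = 6p, so p = 9397 and Q = 24045.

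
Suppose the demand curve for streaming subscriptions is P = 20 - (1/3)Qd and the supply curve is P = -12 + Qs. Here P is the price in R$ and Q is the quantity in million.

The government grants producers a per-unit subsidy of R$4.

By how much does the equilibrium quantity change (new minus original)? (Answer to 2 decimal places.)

+3.00

Before the shock: 60 - 3P = P + 12 ⇒ 48 = 4P ⇒ P = 12, Q = 24.
Since sellers receive the price plus the subsidy, the effective supply curve becomes Qs = P + 16.
New equilibrium: 60 - 3P = P + 16 ⇒ 44 = 4P ⇒ P = 11, Q = 27.
ΔQ = 27 − 24 = +3.00.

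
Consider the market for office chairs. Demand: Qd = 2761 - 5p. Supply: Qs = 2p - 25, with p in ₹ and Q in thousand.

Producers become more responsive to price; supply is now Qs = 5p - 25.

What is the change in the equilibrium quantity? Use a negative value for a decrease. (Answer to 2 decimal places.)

Solve the original market: 2761 - 5p = 2p - 25, hence p = 398 and Q = 771.
The new curves are Qd = 2761 - 5p (demand) and Qs = 5p - 25 (supply).
New equilibrium: 2761 - 5p = 5p - 25 ⇒ 2786 = 10p ⇒ p = 278.6, Q = 1368.
ΔQ = 1368 − 771 = +597.00.

+597.00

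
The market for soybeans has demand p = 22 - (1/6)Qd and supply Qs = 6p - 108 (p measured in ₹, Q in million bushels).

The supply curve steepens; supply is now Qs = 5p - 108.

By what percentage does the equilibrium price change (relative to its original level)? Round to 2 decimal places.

Original equilibrium: 132 - 6p = 6p - 108 gives 240 = 12p, so p = 20 and Q = 12.
After the shift, demand is Qd = 132 - 6p and supply is Qs = 5p - 108.
Clearing the new market: 132 - 6p = 5p - 108, so p = 240/11 ≈ 21.8182 and Q = 12/11 ≈ 1.0909.
%Δp = (21.8182 − 20) / 20 × 100 = +9.09%.

+9.09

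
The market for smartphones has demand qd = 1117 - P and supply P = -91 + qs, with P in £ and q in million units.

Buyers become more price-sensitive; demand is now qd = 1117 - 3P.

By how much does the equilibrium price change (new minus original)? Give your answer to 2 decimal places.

-256.50

Before the shock: 1117 - P = P + 91 ⇒ 1026 = 2P ⇒ P = 513, q = 604.
The shock moves the curves to qd = 1117 - 3P and qs = P + 91.
Equate the new curves: 1117 - 3P = P + 91, giving 1026 = 4P, P = 256.5, q = 347.5.
ΔP = 256.5 − 513 = -256.50.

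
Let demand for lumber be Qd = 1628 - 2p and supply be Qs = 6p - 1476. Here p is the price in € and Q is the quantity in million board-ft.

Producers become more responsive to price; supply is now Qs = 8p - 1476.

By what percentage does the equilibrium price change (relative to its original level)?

-20

Before the shock: 1628 - 2p = 6p - 1476 ⇒ 3104 = 8p ⇒ p = 388, Q = 852.
The shock moves the curves to Qd = 1628 - 2p and Qs = 8p - 1476.
New equilibrium: 1628 - 2p = 8p - 1476 ⇒ 3104 = 10p ⇒ p = 310.4, Q = 1007.2.
%Δp = (310.4 − 388) / 388 × 100 = -20%.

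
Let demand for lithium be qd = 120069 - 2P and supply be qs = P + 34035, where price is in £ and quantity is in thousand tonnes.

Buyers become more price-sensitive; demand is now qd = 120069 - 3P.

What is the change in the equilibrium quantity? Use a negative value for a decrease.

Before the shock: 120069 - 2P = P + 34035 ⇒ 86034 = 3P ⇒ P = 28678, q = 62713.
The shock moves the curves to qd = 120069 - 3P and qs = P + 34035.
Clearing the new market: 120069 - 3P = P + 34035, so P = 21508.5 and q = 55543.5.
Δq = 55543.5 − 62713 = -7169.5.

-7169.5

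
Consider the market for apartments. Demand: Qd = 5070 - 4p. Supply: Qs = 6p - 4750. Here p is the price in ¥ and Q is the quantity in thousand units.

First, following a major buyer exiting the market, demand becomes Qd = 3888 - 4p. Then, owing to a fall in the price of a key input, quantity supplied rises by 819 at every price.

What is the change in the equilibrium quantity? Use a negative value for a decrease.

Original equilibrium: 5070 - 4p = 6p - 4750 gives 9820 = 10p, so p = 982 and Q = 1142.
The new curves are Qd = 3888 - 4p (demand) and Qs = 6p - 3931 (supply).
Setting them equal: 3888 - 4p = 6p - 3931 → 7819 = 10p, so p = 781.9 and Q = 760.4.
ΔQ = 760.4 − 1142 = -381.6.

-381.6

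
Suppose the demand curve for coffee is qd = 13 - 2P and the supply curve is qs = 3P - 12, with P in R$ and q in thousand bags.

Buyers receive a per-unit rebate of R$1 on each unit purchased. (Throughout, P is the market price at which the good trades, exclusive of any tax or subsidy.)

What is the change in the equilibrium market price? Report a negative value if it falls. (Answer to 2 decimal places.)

+0.40

Solve the original market: 13 - 2P = 3P - 12, hence P = 5 and q = 3.
Since buyers' out-of-pocket price is the market price minus the rebate, the effective demand curve becomes qd = 15 - 2P.
Equate the new curves: 15 - 2P = 3P - 12, giving 27 = 5P, P = 5.4, q = 4.2.
ΔP = 5.4 − 5 = +0.40.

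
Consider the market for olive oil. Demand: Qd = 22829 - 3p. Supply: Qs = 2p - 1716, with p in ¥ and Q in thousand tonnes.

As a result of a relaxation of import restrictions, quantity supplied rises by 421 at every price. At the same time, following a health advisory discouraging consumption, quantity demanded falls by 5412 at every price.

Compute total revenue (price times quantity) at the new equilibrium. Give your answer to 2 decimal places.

23164707.52

Before the shock: 22829 - 3p = 2p - 1716 ⇒ 24545 = 5p ⇒ p = 4909, Q = 8102.
After the shift, demand is Qd = 17417 - 3p and supply is Qs = 2p - 1295.
New equilibrium: 17417 - 3p = 2p - 1295 ⇒ 18712 = 5p ⇒ p = 3742.4, Q = 6189.8.
New expenditure = 3742.4 × 6189.8 = 23164707.52.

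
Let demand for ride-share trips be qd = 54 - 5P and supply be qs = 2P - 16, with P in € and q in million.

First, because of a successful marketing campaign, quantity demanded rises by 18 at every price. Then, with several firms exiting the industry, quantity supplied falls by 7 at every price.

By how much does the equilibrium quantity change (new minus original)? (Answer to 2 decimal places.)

Solve the original market: 54 - 5P = 2P - 16, hence P = 10 and q = 4.
After the shift, demand is qd = 72 - 5P and supply is qs = 2P - 23.
Clearing the new market: 72 - 5P = 2P - 23, so P = 95/7 ≈ 13.5714 and q = 29/7 ≈ 4.1429.
Δq = 4.1429 − 4 = +0.14.

+0.14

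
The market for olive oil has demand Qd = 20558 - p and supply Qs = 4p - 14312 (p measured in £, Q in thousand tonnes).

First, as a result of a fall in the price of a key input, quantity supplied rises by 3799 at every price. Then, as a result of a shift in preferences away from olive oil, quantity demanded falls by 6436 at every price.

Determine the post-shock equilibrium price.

4927

Before the shock: 20558 - p = 4p - 14312 ⇒ 34870 = 5p ⇒ p = 6974, Q = 13584.
The new curves are Qd = 14122 - p (demand) and Qs = 4p - 10513 (supply).
Setting them equal: 14122 - p = 4p - 10513 → 24635 = 5p, so p = 4927 and Q = 9195.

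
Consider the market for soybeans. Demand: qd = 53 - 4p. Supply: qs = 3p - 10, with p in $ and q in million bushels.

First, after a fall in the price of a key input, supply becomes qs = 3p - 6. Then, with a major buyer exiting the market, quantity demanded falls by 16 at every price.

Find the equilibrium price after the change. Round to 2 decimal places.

6.14

Before the shock: 53 - 4p = 3p - 10 ⇒ 63 = 7p ⇒ p = 9, q = 17.
With the change applied: demand qd = 37 - 4p, supply qs = 3p - 6.
Setting them equal: 37 - 4p = 3p - 6 → 43 = 7p, so p = 43/7 ≈ 6.1429 and q = 87/7 ≈ 12.4286.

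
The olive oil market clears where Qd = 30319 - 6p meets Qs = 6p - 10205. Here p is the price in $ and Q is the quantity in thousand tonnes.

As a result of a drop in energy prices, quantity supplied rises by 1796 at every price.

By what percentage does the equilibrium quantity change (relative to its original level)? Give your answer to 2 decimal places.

+8.93

Initially, 30319 - 6p = 6p - 10205, so 40524 = 12p and p = 3377, Q = 10057.
The new curves are Qd = 30319 - 6p (demand) and Qs = 6p - 8409 (supply).
Equate the new curves: 30319 - 6p = 6p - 8409, giving 38728 = 12p, p = 9682/3 ≈ 3227.3333, Q = 10955.
%ΔQ = (10955 − 10057) / 10057 × 100 = +8.93%.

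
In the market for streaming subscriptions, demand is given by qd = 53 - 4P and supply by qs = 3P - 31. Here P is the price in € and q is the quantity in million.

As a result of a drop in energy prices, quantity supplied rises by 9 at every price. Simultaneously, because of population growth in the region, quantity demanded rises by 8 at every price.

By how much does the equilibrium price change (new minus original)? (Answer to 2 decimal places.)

Solve the original market: 53 - 4P = 3P - 31, hence P = 12 and q = 5.
The shock moves the curves to qd = 61 - 4P and qs = 3P - 22.
Setting them equal: 61 - 4P = 3P - 22 → 83 = 7P, so P = 83/7 ≈ 11.8571 and q = 95/7 ≈ 13.5714.
ΔP = 11.8571 − 12 = -0.14.

-0.14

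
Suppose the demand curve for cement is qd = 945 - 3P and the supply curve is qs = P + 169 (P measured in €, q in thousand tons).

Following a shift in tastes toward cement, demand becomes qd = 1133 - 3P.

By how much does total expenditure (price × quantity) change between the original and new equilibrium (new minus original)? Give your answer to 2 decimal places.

Original equilibrium: 945 - 3P = P + 169 gives 776 = 4P, so P = 194 and q = 363.
After the shift, demand is qd = 1133 - 3P and supply is qs = P + 169.
New equilibrium: 1133 - 3P = P + 169 ⇒ 964 = 4P ⇒ P = 241, q = 410.
Expenditure moves from 194×363 = 70422 to 241×410 = 98810; change = +28388.00.

+28388.00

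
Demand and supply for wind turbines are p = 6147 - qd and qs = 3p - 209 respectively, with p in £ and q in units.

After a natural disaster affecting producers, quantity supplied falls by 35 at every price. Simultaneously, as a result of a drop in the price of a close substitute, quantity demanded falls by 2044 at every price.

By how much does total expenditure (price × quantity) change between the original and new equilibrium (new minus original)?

-3964752.3125

Original equilibrium: 6147 - p = 3p - 209 gives 6356 = 4p, so p = 1589 and q = 4558.
After the shift, demand is qd = 4103 - p and supply is qs = 3p - 244.
New equilibrium: 4103 - p = 3p - 244 ⇒ 4347 = 4p ⇒ p = 1086.75, q = 3016.25.
Expenditure moves from 1589×4558 = 7242662 to 1086.75×3016.25 = 3277909.6875; change = -3964752.3125.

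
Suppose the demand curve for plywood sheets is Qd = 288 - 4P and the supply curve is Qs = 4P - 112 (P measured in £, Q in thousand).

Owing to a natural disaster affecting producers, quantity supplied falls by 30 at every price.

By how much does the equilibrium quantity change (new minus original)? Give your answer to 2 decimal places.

Before the shock: 288 - 4P = 4P - 112 ⇒ 400 = 8P ⇒ P = 50, Q = 88.
With the change applied: demand Qd = 288 - 4P, supply Qs = 4P - 142.
Equate the new curves: 288 - 4P = 4P - 142, giving 430 = 8P, P = 53.75, Q = 73.
ΔQ = 73 − 88 = -15.00.

-15.00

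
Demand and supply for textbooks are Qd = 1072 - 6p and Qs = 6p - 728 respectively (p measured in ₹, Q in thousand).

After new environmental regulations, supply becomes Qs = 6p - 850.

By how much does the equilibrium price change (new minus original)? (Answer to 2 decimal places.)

+10.17

Before the shock: 1072 - 6p = 6p - 728 ⇒ 1800 = 12p ⇒ p = 150, Q = 172.
The new curves are Qd = 1072 - 6p (demand) and Qs = 6p - 850 (supply).
Clearing the new market: 1072 - 6p = 6p - 850, so p = 961/6 ≈ 160.1667 and Q = 111.
Δp = 160.1667 − 150 = +10.17.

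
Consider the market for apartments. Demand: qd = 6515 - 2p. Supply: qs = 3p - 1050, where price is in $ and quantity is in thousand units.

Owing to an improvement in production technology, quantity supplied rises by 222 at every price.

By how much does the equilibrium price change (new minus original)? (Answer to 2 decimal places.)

-44.40

Before the shock: 6515 - 2p = 3p - 1050 ⇒ 7565 = 5p ⇒ p = 1513, q = 3489.
The shock moves the curves to qd = 6515 - 2p and qs = 3p - 828.
Equate the new curves: 6515 - 2p = 3p - 828, giving 7343 = 5p, p = 1468.6, q = 3577.8.
Δp = 1468.6 − 1513 = -44.40.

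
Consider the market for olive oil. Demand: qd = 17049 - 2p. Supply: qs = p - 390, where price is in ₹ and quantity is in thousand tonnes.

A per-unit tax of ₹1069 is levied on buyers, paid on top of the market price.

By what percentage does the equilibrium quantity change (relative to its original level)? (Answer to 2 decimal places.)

-13.14

Solve the original market: 17049 - 2p = p - 390, hence p = 5813 and q = 5423.
Since buyers pay the price plus the tax, the effective demand curve becomes qd = 14911 - 2p.
Setting them equal: 14911 - 2p = p - 390 → 15301 = 3p, so p = 15301/3 ≈ 5100.3333 and q = 14131/3 ≈ 4710.3333.
%Δq = (4710.3333 − 5423) / 5423 × 100 = -13.14%.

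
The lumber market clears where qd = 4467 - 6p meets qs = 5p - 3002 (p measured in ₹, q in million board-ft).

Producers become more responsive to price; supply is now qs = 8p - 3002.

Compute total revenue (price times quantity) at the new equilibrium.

675411

Initially, 4467 - 6p = 5p - 3002, so 7469 = 11p and p = 679, q = 393.
With the change applied: demand qd = 4467 - 6p, supply qs = 8p - 3002.
Setting them equal: 4467 - 6p = 8p - 3002 → 7469 = 14p, so p = 533.5 and q = 1266.
New expenditure = 533.5 × 1266 = 675411.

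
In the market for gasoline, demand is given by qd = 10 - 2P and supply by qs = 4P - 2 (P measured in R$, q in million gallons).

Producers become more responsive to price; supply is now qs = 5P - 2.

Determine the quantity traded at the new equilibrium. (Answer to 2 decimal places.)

6.57

Initially, 10 - 2P = 4P - 2, so 12 = 6P and P = 2, q = 6.
After the shift, demand is qd = 10 - 2P and supply is qs = 5P - 2.
Equate the new curves: 10 - 2P = 5P - 2, giving 12 = 7P, P = 12/7 ≈ 1.7143, q = 46/7 ≈ 6.5714.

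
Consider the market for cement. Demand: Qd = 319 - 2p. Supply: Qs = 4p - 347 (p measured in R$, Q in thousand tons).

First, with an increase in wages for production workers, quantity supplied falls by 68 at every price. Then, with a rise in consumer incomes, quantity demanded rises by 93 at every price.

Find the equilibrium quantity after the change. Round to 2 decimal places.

136.33

Original equilibrium: 319 - 2p = 4p - 347 gives 666 = 6p, so p = 111 and Q = 97.
After the shift, demand is Qd = 412 - 2p and supply is Qs = 4p - 415.
Equate the new curves: 412 - 2p = 4p - 415, giving 827 = 6p, p = 827/6 ≈ 137.8333, Q = 409/3 ≈ 136.3333.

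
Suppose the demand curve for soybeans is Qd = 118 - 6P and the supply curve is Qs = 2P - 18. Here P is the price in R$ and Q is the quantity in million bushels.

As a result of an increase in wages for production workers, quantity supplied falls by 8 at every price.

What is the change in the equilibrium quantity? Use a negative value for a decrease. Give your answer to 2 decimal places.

Initially, 118 - 6P = 2P - 18, so 136 = 8P and P = 17, Q = 16.
The shock moves the curves to Qd = 118 - 6P and Qs = 2P - 26.
New equilibrium: 118 - 6P = 2P - 26 ⇒ 144 = 8P ⇒ P = 18, Q = 10.
ΔQ = 10 − 16 = -6.00.

-6.00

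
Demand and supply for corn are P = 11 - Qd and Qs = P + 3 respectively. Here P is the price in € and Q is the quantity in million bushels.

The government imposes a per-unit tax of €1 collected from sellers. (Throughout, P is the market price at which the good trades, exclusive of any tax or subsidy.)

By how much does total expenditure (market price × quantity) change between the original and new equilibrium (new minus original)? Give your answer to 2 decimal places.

+1.25

Initially, 11 - P = P + 3, so 8 = 2P and P = 4, Q = 7.
Since sellers keep the price net of the tax, the effective supply curve becomes Qs = P + 2.
Clearing the new market: 11 - P = P + 2, so P = 4.5 and Q = 6.5.
Expenditure moves from 4×7 = 28 to 4.5×6.5 = 29.25; change = +1.25.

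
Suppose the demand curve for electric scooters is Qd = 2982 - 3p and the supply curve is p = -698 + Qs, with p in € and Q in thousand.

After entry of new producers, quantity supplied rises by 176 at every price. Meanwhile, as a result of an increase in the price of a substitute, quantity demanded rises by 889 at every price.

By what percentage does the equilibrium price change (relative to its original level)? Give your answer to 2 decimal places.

Solve the original market: 2982 - 3p = p + 698, hence p = 571 and Q = 1269.
After the shift, demand is Qd = 3871 - 3p and supply is Qs = p + 874.
New equilibrium: 3871 - 3p = p + 874 ⇒ 2997 = 4p ⇒ p = 749.25, Q = 1623.25.
%Δp = (749.25 − 571) / 571 × 100 = +31.22%.

+31.22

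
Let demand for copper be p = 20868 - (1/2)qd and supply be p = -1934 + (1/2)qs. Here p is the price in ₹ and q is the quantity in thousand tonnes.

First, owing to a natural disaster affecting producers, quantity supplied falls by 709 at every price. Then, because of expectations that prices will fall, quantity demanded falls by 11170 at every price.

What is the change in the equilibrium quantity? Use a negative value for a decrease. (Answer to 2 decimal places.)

Initially, 41736 - 2p = 2p + 3868, so 37868 = 4p and p = 9467, q = 22802.
With the change applied: demand qd = 30566 - 2p, supply qs = 2p + 3159.
Equate the new curves: 30566 - 2p = 2p + 3159, giving 27407 = 4p, p = 6851.75, q = 16862.5.
Δq = 16862.5 − 22802 = -5939.50.

-5939.50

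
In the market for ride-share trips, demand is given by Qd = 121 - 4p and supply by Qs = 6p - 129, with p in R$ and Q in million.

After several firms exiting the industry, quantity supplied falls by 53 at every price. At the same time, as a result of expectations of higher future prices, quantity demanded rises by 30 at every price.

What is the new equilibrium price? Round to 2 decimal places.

Solve the original market: 121 - 4p = 6p - 129, hence p = 25 and Q = 21.
After the shift, demand is Qd = 151 - 4p and supply is Qs = 6p - 182.
Equate the new curves: 151 - 4p = 6p - 182, giving 333 = 10p, p = 33.3, Q = 17.8.

33.30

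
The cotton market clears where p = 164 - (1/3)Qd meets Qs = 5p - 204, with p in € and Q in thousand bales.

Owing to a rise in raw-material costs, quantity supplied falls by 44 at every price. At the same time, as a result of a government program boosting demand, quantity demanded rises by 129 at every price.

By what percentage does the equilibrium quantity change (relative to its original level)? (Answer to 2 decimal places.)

+27.76

Original equilibrium: 492 - 3p = 5p - 204 gives 696 = 8p, so p = 87 and Q = 231.
The shock moves the curves to Qd = 621 - 3p and Qs = 5p - 248.
New equilibrium: 621 - 3p = 5p - 248 ⇒ 869 = 8p ⇒ p = 108.625, Q = 295.125.
%ΔQ = (295.125 − 231) / 231 × 100 = +27.76%.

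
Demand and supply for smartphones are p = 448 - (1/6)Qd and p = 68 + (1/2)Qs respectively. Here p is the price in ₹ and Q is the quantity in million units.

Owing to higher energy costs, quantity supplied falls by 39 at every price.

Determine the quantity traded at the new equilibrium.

Initially, 2688 - 6p = 2p - 136, so 2824 = 8p and p = 353, Q = 570.
The new curves are Qd = 2688 - 6p (demand) and Qs = 2p - 175 (supply).
New equilibrium: 2688 - 6p = 2p - 175 ⇒ 2863 = 8p ⇒ p = 357.875, Q = 540.75.

540.75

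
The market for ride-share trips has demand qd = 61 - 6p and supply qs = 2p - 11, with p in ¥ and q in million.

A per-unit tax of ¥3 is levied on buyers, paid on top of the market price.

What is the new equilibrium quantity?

Initially, 61 - 6p = 2p - 11, so 72 = 8p and p = 9, q = 7.
Since buyers pay the price plus the tax, the effective demand curve becomes qd = 43 - 6p.
New equilibrium: 43 - 6p = 2p - 11 ⇒ 54 = 8p ⇒ p = 6.75, q = 2.5.

2.5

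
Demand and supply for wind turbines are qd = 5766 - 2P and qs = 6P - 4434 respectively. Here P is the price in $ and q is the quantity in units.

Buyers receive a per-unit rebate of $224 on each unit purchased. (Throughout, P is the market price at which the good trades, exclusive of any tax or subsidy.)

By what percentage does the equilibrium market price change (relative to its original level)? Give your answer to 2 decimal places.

Solve the original market: 5766 - 2P = 6P - 4434, hence P = 1275 and q = 3216.
Since buyers' out-of-pocket price is the market price minus the rebate, the effective demand curve becomes qd = 6214 - 2P.
New equilibrium: 6214 - 2P = 6P - 4434 ⇒ 10648 = 8P ⇒ P = 1331, q = 3552.
%ΔP = (1331 − 1275) / 1275 × 100 = +4.39%.

+4.39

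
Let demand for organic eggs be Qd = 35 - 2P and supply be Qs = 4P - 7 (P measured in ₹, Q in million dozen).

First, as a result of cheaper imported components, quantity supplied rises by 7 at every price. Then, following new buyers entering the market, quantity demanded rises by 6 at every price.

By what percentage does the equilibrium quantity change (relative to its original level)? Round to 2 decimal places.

+30.16

Original equilibrium: 35 - 2P = 4P - 7 gives 42 = 6P, so P = 7 and Q = 21.
The new curves are Qd = 41 - 2P (demand) and Qs = 4P (supply).
Setting them equal: 41 - 2P = 4P → 41 = 6P, so P = 41/6 ≈ 6.8333 and Q = 82/3 ≈ 27.3333.
%ΔQ = (27.3333 − 21) / 21 × 100 = +30.16%.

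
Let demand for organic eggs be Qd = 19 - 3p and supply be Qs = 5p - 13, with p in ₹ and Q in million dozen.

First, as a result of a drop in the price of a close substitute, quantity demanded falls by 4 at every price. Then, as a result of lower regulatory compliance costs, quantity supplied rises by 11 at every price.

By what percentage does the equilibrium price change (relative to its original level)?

-46.875

Initially, 19 - 3p = 5p - 13, so 32 = 8p and p = 4, Q = 7.
The new curves are Qd = 15 - 3p (demand) and Qs = 5p - 2 (supply).
New equilibrium: 15 - 3p = 5p - 2 ⇒ 17 = 8p ⇒ p = 2.125, Q = 8.625.
%Δp = (2.125 − 4) / 4 × 100 = -46.875%.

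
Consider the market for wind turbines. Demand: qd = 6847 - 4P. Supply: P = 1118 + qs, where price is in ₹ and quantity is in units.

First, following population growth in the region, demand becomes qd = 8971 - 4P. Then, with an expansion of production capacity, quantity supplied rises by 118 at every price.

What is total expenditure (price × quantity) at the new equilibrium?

1982633.64

Solve the original market: 6847 - 4P = P - 1118, hence P = 1593 and q = 475.
The new curves are qd = 8971 - 4P (demand) and qs = P - 1000 (supply).
Clearing the new market: 8971 - 4P = P - 1000, so P = 1994.2 and q = 994.2.
New expenditure = 1994.2 × 994.2 = 1982633.64.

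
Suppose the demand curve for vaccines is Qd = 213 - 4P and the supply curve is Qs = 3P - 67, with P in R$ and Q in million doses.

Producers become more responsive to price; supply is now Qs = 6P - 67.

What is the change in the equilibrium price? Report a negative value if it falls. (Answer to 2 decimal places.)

Solve the original market: 213 - 4P = 3P - 67, hence P = 40 and Q = 53.
After the shift, demand is Qd = 213 - 4P and supply is Qs = 6P - 67.
New equilibrium: 213 - 4P = 6P - 67 ⇒ 280 = 10P ⇒ P = 28, Q = 101.
ΔP = 28 − 40 = -12.00.

-12.00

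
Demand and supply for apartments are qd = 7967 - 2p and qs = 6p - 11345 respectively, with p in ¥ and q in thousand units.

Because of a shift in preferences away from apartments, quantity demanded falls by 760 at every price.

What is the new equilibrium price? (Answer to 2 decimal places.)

2319.00

Original equilibrium: 7967 - 2p = 6p - 11345 gives 19312 = 8p, so p = 2414 and q = 3139.
The shock moves the curves to qd = 7207 - 2p and qs = 6p - 11345.
Setting them equal: 7207 - 2p = 6p - 11345 → 18552 = 8p, so p = 2319 and q = 2569.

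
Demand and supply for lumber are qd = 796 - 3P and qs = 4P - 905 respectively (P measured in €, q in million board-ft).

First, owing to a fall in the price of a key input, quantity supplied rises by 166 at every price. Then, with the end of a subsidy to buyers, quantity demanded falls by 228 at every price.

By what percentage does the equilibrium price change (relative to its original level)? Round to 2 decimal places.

Before the shock: 796 - 3P = 4P - 905 ⇒ 1701 = 7P ⇒ P = 243, q = 67.
The new curves are qd = 568 - 3P (demand) and qs = 4P - 739 (supply).
New equilibrium: 568 - 3P = 4P - 739 ⇒ 1307 = 7P ⇒ P = 1307/7 ≈ 186.7143, q = 55/7 ≈ 7.8571.
%ΔP = (186.7143 − 243) / 243 × 100 = -23.16%.

-23.16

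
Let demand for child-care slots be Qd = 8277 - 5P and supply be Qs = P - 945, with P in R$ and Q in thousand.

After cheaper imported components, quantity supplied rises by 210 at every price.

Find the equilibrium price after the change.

Before the shock: 8277 - 5P = P - 945 ⇒ 9222 = 6P ⇒ P = 1537, Q = 592.
After the shift, demand is Qd = 8277 - 5P and supply is Qs = P - 735.
Setting them equal: 8277 - 5P = P - 735 → 9012 = 6P, so P = 1502 and Q = 767.

1502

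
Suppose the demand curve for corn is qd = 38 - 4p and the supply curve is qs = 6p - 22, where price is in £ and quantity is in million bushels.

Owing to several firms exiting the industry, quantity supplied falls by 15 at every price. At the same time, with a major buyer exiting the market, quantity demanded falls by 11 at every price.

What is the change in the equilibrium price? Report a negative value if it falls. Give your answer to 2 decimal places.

+0.40

Solve the original market: 38 - 4p = 6p - 22, hence p = 6 and q = 14.
The shock moves the curves to qd = 27 - 4p and qs = 6p - 37.
Clearing the new market: 27 - 4p = 6p - 37, so p = 6.4 and q = 1.4.
Δp = 6.4 − 6 = +0.40.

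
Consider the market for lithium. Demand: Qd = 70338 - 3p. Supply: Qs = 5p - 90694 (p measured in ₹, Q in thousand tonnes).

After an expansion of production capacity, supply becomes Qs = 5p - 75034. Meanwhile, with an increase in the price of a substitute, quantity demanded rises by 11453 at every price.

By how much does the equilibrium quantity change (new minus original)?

Solve the original market: 70338 - 3p = 5p - 90694, hence p = 20129 and Q = 9951.
After the shift, demand is Qd = 81791 - 3p and supply is Qs = 5p - 75034.
New equilibrium: 81791 - 3p = 5p - 75034 ⇒ 156825 = 8p ⇒ p = 19603.125, Q = 22981.625.
ΔQ = 22981.625 − 9951 = +13030.625.

+13030.625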